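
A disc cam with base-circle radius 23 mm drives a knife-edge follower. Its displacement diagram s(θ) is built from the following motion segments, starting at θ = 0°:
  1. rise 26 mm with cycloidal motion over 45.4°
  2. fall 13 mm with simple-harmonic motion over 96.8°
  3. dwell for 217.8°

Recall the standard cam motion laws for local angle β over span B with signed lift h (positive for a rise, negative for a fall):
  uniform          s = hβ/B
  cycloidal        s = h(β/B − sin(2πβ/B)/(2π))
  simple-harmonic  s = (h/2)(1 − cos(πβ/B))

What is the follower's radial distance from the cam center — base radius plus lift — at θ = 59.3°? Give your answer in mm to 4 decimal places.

seg 1 [0°–45.4°] cycloidal, h=26: full span → s += 26 → s = 26.0000
seg 2 [45.4°–142.2°] simple-harmonic, h=-13: θ=59.3° here. β=13.9, B=96.8. -13/2·(1 − cos(π·0.1436)) = -0.6503 → s = 25.3497
radial distance = base radius + s = 23 + 25.3497 = 48.3497

48.3497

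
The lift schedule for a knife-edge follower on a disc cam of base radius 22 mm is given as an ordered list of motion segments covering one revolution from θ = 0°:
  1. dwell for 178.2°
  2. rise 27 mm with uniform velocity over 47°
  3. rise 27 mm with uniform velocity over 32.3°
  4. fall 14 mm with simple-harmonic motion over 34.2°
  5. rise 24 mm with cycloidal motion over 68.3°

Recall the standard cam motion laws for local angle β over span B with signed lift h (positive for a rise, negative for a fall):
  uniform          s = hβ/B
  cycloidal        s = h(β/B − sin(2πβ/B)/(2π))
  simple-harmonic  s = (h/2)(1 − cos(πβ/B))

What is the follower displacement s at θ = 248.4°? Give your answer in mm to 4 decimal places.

seg 1 [0°–178.2°] dwell: s stays 0.0000
seg 2 [178.2°–225.2°] uniform, h=27: full span → s += 27 → s = 27.0000
seg 3 [225.2°–257.5°] uniform, h=27: θ=248.4° here. β=23.2, B=32.3. 27·23.2/32.3 = 19.3932 → s = 46.3932

46.3932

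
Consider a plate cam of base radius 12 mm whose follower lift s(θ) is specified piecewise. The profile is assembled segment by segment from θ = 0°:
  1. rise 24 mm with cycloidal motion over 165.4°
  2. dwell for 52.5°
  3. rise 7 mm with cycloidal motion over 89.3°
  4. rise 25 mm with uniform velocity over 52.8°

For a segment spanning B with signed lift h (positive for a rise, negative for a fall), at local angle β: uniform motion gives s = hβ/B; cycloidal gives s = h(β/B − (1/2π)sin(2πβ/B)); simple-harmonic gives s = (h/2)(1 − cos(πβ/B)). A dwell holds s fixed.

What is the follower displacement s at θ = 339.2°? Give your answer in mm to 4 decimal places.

seg 1 [0°–165.4°] cycloidal, h=24: full span → s += 24 → s = 24.0000
seg 2 [165.4°–217.9°] dwell: s stays 24.0000
seg 3 [217.9°–307.2°] cycloidal, h=7: full span → s += 7 → s = 31.0000
seg 4 [307.2°–360°] uniform, h=25: θ=339.2° here. β=32, B=52.8. 25·32/52.8 = 15.1515 → s = 46.1515

46.1515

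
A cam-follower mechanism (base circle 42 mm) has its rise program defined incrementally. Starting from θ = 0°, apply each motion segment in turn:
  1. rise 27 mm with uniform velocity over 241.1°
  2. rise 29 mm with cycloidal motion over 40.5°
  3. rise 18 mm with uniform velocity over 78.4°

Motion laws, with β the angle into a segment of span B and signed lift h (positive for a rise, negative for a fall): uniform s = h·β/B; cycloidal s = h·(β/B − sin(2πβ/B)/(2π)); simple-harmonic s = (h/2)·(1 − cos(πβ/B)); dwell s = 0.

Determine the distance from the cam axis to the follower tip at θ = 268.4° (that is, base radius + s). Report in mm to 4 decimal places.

seg 1 [0°–241.1°] uniform, h=27: full span → s += 27 → s = 27.0000
seg 2 [241.1°–281.6°] cycloidal, h=29: θ=268.4° here. β=27.3, B=40.5. 29·(0.6741 − sin(2π·0.6741)/(2π)) = 23.6483 → s = 50.6483
radial distance = base radius + s = 42 + 50.6483 = 92.6483

92.6483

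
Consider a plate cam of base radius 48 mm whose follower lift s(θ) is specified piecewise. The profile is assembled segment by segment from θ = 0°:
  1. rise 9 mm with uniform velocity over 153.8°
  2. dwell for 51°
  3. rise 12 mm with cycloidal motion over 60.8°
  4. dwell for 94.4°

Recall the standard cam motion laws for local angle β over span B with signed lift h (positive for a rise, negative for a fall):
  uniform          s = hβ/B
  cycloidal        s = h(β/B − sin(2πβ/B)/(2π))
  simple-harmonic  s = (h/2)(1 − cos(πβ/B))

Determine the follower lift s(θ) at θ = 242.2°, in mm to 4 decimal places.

seg 1 [0°–153.8°] uniform, h=9: full span → s += 9 → s = 9.0000
seg 2 [153.8°–204.8°] dwell: s stays 9.0000
seg 3 [204.8°–265.6°] cycloidal, h=12: θ=242.2° here. β=37.4, B=60.8. 12·(0.6151 − sin(2π·0.6151)/(2π)) = 8.6458 → s = 17.6458

17.6458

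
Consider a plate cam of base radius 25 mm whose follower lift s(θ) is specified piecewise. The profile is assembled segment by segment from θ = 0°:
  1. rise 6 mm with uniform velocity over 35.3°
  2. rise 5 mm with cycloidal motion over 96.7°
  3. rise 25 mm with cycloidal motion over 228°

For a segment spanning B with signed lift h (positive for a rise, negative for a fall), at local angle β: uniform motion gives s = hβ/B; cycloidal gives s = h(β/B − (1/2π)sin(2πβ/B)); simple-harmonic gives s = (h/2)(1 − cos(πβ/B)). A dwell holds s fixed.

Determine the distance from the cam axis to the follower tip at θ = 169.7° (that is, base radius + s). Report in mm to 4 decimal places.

seg 1 [0°–35.3°] uniform, h=6: full span → s += 6 → s = 6.0000
seg 2 [35.3°–132°] cycloidal, h=5: full span → s += 5 → s = 11.0000
seg 3 [132°–360°] cycloidal, h=25: θ=169.7° here. β=37.7, B=228. 25·(0.1654 − sin(2π·0.1654)/(2π)) = 0.7045 → s = 11.7045
radial distance = base radius + s = 25 + 11.7045 = 36.7045

36.7045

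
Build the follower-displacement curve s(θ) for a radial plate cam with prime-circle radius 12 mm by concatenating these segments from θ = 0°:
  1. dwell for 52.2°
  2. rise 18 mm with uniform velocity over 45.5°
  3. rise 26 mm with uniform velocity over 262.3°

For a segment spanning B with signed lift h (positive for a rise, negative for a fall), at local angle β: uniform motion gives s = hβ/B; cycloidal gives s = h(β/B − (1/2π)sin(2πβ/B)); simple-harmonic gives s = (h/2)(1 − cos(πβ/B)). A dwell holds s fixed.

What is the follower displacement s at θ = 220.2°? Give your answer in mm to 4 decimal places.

seg 1 [0°–52.2°] dwell: s stays 0.0000
seg 2 [52.2°–97.7°] uniform, h=18: full span → s += 18 → s = 18.0000
seg 3 [97.7°–360°] uniform, h=26: θ=220.2° here. β=122.5, B=262.3. 26·122.5/262.3 = 12.1426 → s = 30.1426

30.1426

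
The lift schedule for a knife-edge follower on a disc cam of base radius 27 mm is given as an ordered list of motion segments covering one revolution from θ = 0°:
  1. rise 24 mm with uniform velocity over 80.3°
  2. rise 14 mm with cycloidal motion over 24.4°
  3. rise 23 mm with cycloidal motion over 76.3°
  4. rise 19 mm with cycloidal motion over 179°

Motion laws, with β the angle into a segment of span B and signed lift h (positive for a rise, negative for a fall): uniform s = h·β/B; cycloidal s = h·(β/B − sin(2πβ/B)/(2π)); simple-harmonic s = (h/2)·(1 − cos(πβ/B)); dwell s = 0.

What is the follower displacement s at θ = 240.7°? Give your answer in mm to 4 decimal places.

seg 1 [0°–80.3°] uniform, h=24: full span → s += 24 → s = 24.0000
seg 2 [80.3°–104.7°] cycloidal, h=14: full span → s += 14 → s = 38.0000
seg 3 [104.7°–181°] cycloidal, h=23: full span → s += 23 → s = 61.0000
seg 4 [181°–360°] cycloidal, h=19: θ=240.7° here. β=59.7, B=179. 19·(0.3335 − sin(2π·0.3335)/(2π)) = 3.7198 → s = 64.7198

64.7198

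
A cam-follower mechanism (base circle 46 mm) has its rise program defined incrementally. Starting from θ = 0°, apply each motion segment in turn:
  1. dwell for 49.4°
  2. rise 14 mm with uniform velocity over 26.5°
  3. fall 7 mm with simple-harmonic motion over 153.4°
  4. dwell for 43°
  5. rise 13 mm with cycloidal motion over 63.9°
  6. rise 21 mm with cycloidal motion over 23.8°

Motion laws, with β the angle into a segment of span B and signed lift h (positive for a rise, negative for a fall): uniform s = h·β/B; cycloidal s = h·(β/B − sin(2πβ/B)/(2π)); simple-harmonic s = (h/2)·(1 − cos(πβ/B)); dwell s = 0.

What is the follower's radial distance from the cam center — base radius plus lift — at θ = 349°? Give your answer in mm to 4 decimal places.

seg 1 [0°–49.4°] dwell: s stays 0.0000
seg 2 [49.4°–75.9°] uniform, h=14: full span → s += 14 → s = 14.0000
seg 3 [75.9°–229.3°] simple-harmonic, h=-7: full span → s += -7 → s = 7.0000
seg 4 [229.3°–272.3°] dwell: s stays 7.0000
seg 5 [272.3°–336.2°] cycloidal, h=13: full span → s += 13 → s = 20.0000
seg 6 [336.2°–360°] cycloidal, h=21: θ=349° here. β=12.8, B=23.8. 21·(0.5378 − sin(2π·0.5378)/(2π)) = 12.0808 → s = 32.0808
radial distance = base radius + s = 46 + 32.0808 = 78.0808

78.0808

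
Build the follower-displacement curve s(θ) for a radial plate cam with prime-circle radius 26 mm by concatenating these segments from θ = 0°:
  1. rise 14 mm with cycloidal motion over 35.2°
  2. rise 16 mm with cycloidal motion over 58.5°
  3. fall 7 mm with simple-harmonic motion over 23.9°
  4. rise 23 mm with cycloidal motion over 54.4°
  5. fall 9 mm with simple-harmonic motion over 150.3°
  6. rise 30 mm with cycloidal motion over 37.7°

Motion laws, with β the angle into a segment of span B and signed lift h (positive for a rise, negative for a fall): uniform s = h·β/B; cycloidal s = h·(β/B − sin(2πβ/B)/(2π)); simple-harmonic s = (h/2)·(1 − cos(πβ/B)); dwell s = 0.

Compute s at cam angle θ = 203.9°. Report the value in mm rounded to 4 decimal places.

seg 1 [0°–35.2°] cycloidal, h=14: full span → s += 14 → s = 14.0000
seg 2 [35.2°–93.7°] cycloidal, h=16: full span → s += 16 → s = 30.0000
seg 3 [93.7°–117.6°] simple-harmonic, h=-7: full span → s += -7 → s = 23.0000
seg 4 [117.6°–172°] cycloidal, h=23: full span → s += 23 → s = 46.0000
seg 5 [172°–322.3°] simple-harmonic, h=-9: θ=203.9° here. β=31.9, B=150.3. -9/2·(1 − cos(π·0.2122)) = -0.9638 → s = 45.0362

45.0362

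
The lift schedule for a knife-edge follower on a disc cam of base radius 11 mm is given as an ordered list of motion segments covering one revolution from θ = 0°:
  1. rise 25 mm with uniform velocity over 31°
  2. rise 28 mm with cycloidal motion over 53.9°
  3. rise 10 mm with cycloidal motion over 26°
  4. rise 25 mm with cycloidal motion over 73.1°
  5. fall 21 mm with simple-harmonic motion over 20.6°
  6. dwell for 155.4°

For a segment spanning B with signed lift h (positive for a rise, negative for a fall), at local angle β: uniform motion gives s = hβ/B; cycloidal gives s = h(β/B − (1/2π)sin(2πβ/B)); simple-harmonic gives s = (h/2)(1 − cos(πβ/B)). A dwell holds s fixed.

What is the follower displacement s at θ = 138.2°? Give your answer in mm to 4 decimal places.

seg 1 [0°–31°] uniform, h=25: full span → s += 25 → s = 25.0000
seg 2 [31°–84.9°] cycloidal, h=28: full span → s += 28 → s = 53.0000
seg 3 [84.9°–110.9°] cycloidal, h=10: full span → s += 10 → s = 63.0000
seg 4 [110.9°–184°] cycloidal, h=25: θ=138.2° here. β=27.3, B=73.1. 25·(0.3735 − sin(2π·0.3735)/(2π)) = 6.4960 → s = 69.4960

69.4960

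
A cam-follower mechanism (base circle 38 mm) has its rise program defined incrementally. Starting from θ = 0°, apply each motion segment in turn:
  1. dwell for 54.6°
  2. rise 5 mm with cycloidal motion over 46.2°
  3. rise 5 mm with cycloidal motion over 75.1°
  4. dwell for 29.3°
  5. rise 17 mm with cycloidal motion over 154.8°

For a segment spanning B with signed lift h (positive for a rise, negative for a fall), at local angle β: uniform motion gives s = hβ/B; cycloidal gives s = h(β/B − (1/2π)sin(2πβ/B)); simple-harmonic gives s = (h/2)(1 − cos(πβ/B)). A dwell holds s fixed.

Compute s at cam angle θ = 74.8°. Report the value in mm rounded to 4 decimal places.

seg 1 [0°–54.6°] dwell: s stays 0.0000
seg 2 [54.6°–100.8°] cycloidal, h=5: θ=74.8° here. β=20.2, B=46.2. 5·(0.4372 − sin(2π·0.4372)/(2π)) = 1.8804 → s = 1.8804

1.8804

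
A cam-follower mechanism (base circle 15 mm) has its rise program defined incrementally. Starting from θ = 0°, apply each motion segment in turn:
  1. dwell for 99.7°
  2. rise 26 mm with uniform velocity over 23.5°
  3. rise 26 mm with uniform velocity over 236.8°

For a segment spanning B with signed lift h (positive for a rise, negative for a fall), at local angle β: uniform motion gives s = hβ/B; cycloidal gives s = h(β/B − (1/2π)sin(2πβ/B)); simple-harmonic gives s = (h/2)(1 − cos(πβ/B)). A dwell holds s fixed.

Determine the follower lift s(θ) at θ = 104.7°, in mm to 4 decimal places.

seg 1 [0°–99.7°] dwell: s stays 0.0000
seg 2 [99.7°–123.2°] uniform, h=26: θ=104.7° here. β=5, B=23.5. 26·5/23.5 = 5.5319 → s = 5.5319

5.5319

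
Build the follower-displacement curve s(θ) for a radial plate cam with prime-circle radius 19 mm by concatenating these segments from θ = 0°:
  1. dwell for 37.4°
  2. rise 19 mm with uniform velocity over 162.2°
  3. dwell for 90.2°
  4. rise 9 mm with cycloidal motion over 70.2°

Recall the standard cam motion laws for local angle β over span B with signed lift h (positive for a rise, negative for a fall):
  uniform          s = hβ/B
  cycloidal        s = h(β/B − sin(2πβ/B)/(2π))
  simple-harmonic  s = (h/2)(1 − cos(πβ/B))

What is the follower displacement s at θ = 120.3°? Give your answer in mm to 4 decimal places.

seg 1 [0°–37.4°] dwell: s stays 0.0000
seg 2 [37.4°–199.6°] uniform, h=19: θ=120.3° here. β=82.9, B=162.2. 19·82.9/162.2 = 9.7109 → s = 9.7109

9.7109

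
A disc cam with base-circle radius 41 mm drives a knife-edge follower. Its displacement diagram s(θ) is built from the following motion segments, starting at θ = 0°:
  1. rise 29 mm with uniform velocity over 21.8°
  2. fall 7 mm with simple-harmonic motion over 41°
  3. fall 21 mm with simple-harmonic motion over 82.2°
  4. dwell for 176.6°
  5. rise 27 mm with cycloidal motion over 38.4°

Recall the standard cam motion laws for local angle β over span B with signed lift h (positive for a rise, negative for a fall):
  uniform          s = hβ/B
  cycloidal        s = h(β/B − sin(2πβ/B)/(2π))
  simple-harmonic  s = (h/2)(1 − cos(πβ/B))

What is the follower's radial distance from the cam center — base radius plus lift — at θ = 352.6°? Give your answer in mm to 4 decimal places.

seg 1 [0°–21.8°] uniform, h=29: full span → s += 29 → s = 29.0000
seg 2 [21.8°–62.8°] simple-harmonic, h=-7: full span → s += -7 → s = 22.0000
seg 3 [62.8°–145°] simple-harmonic, h=-21: full span → s += -21 → s = 1.0000
seg 4 [145°–321.6°] dwell: s stays 1.0000
seg 5 [321.6°–360°] cycloidal, h=27: θ=352.6° here. β=31, B=38.4. 27·(0.8073 − sin(2π·0.8073)/(2π)) = 25.8186 → s = 26.8186
radial distance = base radius + s = 41 + 26.8186 = 67.8186

67.8186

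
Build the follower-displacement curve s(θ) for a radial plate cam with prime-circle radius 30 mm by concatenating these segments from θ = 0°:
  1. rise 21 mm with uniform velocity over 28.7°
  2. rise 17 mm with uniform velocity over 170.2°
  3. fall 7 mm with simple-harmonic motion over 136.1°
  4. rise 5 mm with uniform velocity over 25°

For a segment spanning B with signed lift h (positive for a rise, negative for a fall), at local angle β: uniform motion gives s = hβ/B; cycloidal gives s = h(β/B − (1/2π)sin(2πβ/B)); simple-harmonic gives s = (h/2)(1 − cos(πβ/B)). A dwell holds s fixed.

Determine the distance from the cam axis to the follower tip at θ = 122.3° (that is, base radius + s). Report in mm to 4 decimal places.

seg 1 [0°–28.7°] uniform, h=21: full span → s += 21 → s = 21.0000
seg 2 [28.7°–198.9°] uniform, h=17: θ=122.3° here. β=93.6, B=170.2. 17·93.6/170.2 = 9.3490 → s = 30.3490
radial distance = base radius + s = 30 + 30.3490 = 60.3490

60.3490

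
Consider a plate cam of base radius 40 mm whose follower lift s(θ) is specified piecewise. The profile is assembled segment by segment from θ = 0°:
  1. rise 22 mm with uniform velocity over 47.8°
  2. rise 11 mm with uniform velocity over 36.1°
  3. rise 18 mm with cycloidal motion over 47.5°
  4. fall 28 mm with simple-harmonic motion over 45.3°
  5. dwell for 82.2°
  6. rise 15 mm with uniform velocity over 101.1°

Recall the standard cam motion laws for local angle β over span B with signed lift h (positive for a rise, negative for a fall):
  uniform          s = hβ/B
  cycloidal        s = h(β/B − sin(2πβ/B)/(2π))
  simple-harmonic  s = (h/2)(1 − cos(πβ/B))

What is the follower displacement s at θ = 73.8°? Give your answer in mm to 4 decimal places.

seg 1 [0°–47.8°] uniform, h=22: full span → s += 22 → s = 22.0000
seg 2 [47.8°–83.9°] uniform, h=11: θ=73.8° here. β=26, B=36.1. 11·26/36.1 = 7.9224 → s = 29.9224

29.9224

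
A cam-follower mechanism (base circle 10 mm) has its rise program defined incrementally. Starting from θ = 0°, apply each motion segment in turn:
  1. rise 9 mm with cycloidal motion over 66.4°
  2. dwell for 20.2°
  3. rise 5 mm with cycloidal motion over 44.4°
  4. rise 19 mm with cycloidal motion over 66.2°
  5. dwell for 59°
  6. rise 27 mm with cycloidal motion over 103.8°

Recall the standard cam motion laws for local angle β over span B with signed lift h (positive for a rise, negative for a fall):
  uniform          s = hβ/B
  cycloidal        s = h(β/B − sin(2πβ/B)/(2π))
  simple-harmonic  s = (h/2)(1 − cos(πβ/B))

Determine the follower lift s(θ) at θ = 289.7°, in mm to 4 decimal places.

seg 1 [0°–66.4°] cycloidal, h=9: full span → s += 9 → s = 9.0000
seg 2 [66.4°–86.6°] dwell: s stays 9.0000
seg 3 [86.6°–131°] cycloidal, h=5: full span → s += 5 → s = 14.0000
seg 4 [131°–197.2°] cycloidal, h=19: full span → s += 19 → s = 33.0000
seg 5 [197.2°–256.2°] dwell: s stays 33.0000
seg 6 [256.2°–360°] cycloidal, h=27: θ=289.7° here. β=33.5, B=103.8. 27·(0.3227 − sin(2π·0.3227)/(2π)) = 4.8577 → s = 37.8577

37.8577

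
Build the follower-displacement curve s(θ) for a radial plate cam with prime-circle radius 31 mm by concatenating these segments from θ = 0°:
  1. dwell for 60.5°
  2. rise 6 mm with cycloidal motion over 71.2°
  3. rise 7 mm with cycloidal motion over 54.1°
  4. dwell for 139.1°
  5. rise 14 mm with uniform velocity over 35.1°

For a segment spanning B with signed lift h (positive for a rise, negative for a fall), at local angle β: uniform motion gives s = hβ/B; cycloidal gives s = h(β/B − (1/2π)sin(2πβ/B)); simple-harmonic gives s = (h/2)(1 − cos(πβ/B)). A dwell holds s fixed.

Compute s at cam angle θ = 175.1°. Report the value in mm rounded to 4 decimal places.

seg 1 [0°–60.5°] dwell: s stays 0.0000
seg 2 [60.5°–131.7°] cycloidal, h=6: full span → s += 6 → s = 6.0000
seg 3 [131.7°–185.8°] cycloidal, h=7: θ=175.1° here. β=43.4, B=54.1. 7·(0.8022 − sin(2π·0.8022)/(2π)) = 6.6702 → s = 12.6702

12.6702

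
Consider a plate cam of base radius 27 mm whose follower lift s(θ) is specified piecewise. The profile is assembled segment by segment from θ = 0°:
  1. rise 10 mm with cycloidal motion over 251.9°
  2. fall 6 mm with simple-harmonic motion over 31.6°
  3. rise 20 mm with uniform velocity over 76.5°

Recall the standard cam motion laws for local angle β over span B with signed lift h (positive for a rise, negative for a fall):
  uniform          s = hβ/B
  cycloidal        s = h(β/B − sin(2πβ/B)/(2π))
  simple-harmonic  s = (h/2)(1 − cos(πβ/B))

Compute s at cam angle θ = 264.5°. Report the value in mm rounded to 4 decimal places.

seg 1 [0°–251.9°] cycloidal, h=10: full span → s += 10 → s = 10.0000
seg 2 [251.9°–283.5°] simple-harmonic, h=-6: θ=264.5° here. β=12.6, B=31.6. -6/2·(1 − cos(π·0.3987)) = -2.0616 → s = 7.9384

7.9384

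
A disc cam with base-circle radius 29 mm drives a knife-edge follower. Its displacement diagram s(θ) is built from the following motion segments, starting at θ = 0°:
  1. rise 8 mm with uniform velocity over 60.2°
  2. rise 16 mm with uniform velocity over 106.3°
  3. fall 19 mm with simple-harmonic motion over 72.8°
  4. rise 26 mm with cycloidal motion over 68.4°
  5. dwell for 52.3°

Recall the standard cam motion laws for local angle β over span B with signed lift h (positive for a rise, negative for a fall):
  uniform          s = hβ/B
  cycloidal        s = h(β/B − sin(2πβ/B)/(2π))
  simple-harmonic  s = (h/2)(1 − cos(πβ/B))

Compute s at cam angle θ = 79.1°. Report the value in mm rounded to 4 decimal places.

seg 1 [0°–60.2°] uniform, h=8: full span → s += 8 → s = 8.0000
seg 2 [60.2°–166.5°] uniform, h=16: θ=79.1° here. β=18.9, B=106.3. 16·18.9/106.3 = 2.8448 → s = 10.8448

10.8448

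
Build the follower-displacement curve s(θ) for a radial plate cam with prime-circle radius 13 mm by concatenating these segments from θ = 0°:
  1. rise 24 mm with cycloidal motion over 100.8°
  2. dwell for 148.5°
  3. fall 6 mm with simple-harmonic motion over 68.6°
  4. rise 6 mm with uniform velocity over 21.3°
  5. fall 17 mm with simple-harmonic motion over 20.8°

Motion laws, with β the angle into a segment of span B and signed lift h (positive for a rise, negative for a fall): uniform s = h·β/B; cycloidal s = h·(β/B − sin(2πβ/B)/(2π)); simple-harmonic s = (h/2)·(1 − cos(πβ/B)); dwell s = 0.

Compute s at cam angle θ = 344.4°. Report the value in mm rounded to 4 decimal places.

seg 1 [0°–100.8°] cycloidal, h=24: full span → s += 24 → s = 24.0000
seg 2 [100.8°–249.3°] dwell: s stays 24.0000
seg 3 [249.3°–317.9°] simple-harmonic, h=-6: full span → s += -6 → s = 18.0000
seg 4 [317.9°–339.2°] uniform, h=6: full span → s += 6 → s = 24.0000
seg 5 [339.2°–360°] simple-harmonic, h=-17: θ=344.4° here. β=5.2, B=20.8. -17/2·(1 − cos(π·0.2500)) = -2.4896 → s = 21.5104

21.5104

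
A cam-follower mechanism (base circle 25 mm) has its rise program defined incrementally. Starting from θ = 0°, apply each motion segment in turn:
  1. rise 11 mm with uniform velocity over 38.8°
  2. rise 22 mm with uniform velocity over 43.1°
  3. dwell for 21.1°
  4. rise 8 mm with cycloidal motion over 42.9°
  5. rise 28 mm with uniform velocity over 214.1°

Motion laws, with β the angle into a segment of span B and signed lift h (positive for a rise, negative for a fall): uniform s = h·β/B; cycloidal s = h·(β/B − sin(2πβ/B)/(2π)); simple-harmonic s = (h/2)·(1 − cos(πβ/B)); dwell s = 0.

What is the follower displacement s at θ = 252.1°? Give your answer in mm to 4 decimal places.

seg 1 [0°–38.8°] uniform, h=11: full span → s += 11 → s = 11.0000
seg 2 [38.8°–81.9°] uniform, h=22: full span → s += 22 → s = 33.0000
seg 3 [81.9°–103°] dwell: s stays 33.0000
seg 4 [103°–145.9°] cycloidal, h=8: full span → s += 8 → s = 41.0000
seg 5 [145.9°–360°] uniform, h=28: θ=252.1° here. β=106.2, B=214.1. 28·106.2/214.1 = 13.8888 → s = 54.8888

54.8888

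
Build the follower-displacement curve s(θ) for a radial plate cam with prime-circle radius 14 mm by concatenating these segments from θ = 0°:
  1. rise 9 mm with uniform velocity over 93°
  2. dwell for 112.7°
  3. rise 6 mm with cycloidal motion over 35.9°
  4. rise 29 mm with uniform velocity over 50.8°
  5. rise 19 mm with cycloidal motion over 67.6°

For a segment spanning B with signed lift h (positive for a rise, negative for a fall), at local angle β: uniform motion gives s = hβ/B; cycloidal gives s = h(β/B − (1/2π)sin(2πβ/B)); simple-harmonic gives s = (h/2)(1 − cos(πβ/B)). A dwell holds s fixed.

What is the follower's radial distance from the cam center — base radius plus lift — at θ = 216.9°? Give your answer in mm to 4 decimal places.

seg 1 [0°–93°] uniform, h=9: full span → s += 9 → s = 9.0000
seg 2 [93°–205.7°] dwell: s stays 9.0000
seg 3 [205.7°–241.6°] cycloidal, h=6: θ=216.9° here. β=11.2, B=35.9. 6·(0.3120 − sin(2π·0.3120)/(2π)) = 0.9884 → s = 9.9884
radial distance = base radius + s = 14 + 9.9884 = 23.9884

23.9884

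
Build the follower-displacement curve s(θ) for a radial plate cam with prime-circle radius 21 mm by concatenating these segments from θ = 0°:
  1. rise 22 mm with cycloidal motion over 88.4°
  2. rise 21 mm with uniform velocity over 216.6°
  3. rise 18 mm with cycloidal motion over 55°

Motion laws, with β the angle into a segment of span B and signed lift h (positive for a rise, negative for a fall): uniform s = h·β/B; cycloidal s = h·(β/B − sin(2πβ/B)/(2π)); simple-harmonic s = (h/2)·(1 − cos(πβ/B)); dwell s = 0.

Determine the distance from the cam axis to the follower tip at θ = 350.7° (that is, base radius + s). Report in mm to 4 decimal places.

seg 1 [0°–88.4°] cycloidal, h=22: full span → s += 22 → s = 22.0000
seg 2 [88.4°–305°] uniform, h=21: full span → s += 21 → s = 43.0000
seg 3 [305°–360°] cycloidal, h=18: θ=350.7° here. β=45.7, B=55. 18·(0.8309 − sin(2π·0.8309)/(2π)) = 17.4589 → s = 60.4589
radial distance = base radius + s = 21 + 60.4589 = 81.4589

81.4589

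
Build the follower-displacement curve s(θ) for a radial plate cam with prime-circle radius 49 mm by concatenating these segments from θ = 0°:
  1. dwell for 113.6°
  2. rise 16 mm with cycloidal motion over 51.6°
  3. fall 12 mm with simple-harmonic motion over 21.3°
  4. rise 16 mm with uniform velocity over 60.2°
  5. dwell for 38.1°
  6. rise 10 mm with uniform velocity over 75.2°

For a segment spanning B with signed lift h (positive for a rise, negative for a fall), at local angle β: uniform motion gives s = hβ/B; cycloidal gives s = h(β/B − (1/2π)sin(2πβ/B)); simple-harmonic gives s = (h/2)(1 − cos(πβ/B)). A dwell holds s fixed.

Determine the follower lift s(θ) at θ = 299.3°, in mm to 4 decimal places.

seg 1 [0°–113.6°] dwell: s stays 0.0000
seg 2 [113.6°–165.2°] cycloidal, h=16: full span → s += 16 → s = 16.0000
seg 3 [165.2°–186.5°] simple-harmonic, h=-12: full span → s += -12 → s = 4.0000
seg 4 [186.5°–246.7°] uniform, h=16: full span → s += 16 → s = 20.0000
seg 5 [246.7°–284.8°] dwell: s stays 20.0000
seg 6 [284.8°–360°] uniform, h=10: θ=299.3° here. β=14.5, B=75.2. 10·14.5/75.2 = 1.9282 → s = 21.9282

21.9282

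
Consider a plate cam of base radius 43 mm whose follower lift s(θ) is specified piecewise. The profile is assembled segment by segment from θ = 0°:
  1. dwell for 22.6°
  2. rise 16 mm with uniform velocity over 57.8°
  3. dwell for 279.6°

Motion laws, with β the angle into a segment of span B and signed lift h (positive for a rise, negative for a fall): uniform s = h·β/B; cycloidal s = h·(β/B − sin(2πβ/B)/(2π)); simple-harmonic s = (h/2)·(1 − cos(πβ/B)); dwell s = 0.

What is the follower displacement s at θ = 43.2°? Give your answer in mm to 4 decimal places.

seg 1 [0°–22.6°] dwell: s stays 0.0000
seg 2 [22.6°–80.4°] uniform, h=16: θ=43.2° here. β=20.6, B=57.8. 16·20.6/57.8 = 5.7024 → s = 5.7024

5.7024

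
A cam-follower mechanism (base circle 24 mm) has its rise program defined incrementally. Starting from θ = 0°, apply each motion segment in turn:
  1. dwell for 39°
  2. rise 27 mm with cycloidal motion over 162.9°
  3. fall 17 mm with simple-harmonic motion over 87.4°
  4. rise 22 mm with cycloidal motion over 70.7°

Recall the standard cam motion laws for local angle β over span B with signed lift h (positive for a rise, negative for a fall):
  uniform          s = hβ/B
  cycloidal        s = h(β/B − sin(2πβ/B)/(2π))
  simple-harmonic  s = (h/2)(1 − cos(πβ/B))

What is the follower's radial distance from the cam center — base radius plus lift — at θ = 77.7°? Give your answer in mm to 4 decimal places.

seg 1 [0°–39°] dwell: s stays 0.0000
seg 2 [39°–201.9°] cycloidal, h=27: θ=77.7° here. β=38.7, B=162.9. 27·(0.2376 − sin(2π·0.2376)/(2π)) = 2.1303 → s = 2.1303
radial distance = base radius + s = 24 + 2.1303 = 26.1303

26.1303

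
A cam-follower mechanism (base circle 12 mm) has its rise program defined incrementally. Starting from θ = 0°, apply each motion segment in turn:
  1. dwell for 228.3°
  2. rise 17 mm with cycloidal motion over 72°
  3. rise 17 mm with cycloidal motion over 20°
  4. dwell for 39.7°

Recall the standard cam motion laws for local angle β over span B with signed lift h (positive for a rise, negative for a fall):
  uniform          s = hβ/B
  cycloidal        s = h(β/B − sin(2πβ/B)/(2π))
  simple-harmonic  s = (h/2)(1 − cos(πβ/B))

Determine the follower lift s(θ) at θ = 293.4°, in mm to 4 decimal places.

seg 1 [0°–228.3°] dwell: s stays 0.0000
seg 2 [228.3°–300.3°] cycloidal, h=17: θ=293.4° here. β=65.1, B=72. 17·(0.9042 − sin(2π·0.9042)/(2π)) = 16.9033 → s = 16.9033

16.9033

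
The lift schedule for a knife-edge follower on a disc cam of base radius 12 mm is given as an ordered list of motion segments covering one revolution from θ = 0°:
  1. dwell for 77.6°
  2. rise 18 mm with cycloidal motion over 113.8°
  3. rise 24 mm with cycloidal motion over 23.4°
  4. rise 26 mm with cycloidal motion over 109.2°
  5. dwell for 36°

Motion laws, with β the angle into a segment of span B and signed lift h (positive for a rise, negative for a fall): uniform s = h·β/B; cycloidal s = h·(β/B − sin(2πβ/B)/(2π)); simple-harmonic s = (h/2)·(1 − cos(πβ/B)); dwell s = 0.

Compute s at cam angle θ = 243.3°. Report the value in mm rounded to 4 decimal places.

seg 1 [0°–77.6°] dwell: s stays 0.0000
seg 2 [77.6°–191.4°] cycloidal, h=18: full span → s += 18 → s = 18.0000
seg 3 [191.4°–214.8°] cycloidal, h=24: full span → s += 24 → s = 42.0000
seg 4 [214.8°–324°] cycloidal, h=26: θ=243.3° here. β=28.5, B=109.2. 26·(0.2610 − sin(2π·0.2610)/(2π)) = 2.6575 → s = 44.6575

44.6575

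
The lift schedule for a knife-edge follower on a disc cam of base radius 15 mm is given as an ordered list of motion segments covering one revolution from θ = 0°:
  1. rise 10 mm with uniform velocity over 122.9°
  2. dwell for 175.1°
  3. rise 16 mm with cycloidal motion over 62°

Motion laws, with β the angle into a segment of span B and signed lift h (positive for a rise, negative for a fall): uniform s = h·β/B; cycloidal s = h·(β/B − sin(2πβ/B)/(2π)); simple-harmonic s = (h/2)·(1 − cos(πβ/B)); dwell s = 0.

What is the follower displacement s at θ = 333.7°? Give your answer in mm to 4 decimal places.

seg 1 [0°–122.9°] uniform, h=10: full span → s += 10 → s = 10.0000
seg 2 [122.9°–298°] dwell: s stays 10.0000
seg 3 [298°–360°] cycloidal, h=16: θ=333.7° here. β=35.7, B=62. 16·(0.5758 − sin(2π·0.5758)/(2π)) = 10.3805 → s = 20.3805

20.3805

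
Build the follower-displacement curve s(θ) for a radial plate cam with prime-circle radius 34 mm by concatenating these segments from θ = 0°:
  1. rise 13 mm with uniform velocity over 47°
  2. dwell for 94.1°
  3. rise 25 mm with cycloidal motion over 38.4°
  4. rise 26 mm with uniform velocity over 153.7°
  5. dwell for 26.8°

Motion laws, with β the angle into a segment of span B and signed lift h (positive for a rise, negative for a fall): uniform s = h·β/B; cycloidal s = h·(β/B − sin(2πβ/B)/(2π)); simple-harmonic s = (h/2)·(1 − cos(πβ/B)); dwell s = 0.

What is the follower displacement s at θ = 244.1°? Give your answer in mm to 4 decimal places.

seg 1 [0°–47°] uniform, h=13: full span → s += 13 → s = 13.0000
seg 2 [47°–141.1°] dwell: s stays 13.0000
seg 3 [141.1°–179.5°] cycloidal, h=25: full span → s += 25 → s = 38.0000
seg 4 [179.5°–333.2°] uniform, h=26: θ=244.1° here. β=64.6, B=153.7. 26·64.6/153.7 = 10.9278 → s = 48.9278

48.9278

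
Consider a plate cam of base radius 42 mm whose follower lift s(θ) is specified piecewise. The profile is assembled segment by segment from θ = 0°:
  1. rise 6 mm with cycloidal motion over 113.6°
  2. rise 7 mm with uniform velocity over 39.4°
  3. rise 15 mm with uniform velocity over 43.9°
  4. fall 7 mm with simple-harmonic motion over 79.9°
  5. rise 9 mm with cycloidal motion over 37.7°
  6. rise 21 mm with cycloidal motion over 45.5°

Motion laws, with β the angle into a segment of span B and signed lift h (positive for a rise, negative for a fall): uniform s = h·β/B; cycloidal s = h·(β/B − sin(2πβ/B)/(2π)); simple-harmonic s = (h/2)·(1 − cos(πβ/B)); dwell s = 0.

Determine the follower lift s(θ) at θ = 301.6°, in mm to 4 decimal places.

seg 1 [0°–113.6°] cycloidal, h=6: full span → s += 6 → s = 6.0000
seg 2 [113.6°–153°] uniform, h=7: full span → s += 7 → s = 13.0000
seg 3 [153°–196.9°] uniform, h=15: full span → s += 15 → s = 28.0000
seg 4 [196.9°–276.8°] simple-harmonic, h=-7: full span → s += -7 → s = 21.0000
seg 5 [276.8°–314.5°] cycloidal, h=9: θ=301.6° here. β=24.8, B=37.7. 9·(0.6578 − sin(2π·0.6578)/(2π)) = 7.1192 → s = 28.1192

28.1192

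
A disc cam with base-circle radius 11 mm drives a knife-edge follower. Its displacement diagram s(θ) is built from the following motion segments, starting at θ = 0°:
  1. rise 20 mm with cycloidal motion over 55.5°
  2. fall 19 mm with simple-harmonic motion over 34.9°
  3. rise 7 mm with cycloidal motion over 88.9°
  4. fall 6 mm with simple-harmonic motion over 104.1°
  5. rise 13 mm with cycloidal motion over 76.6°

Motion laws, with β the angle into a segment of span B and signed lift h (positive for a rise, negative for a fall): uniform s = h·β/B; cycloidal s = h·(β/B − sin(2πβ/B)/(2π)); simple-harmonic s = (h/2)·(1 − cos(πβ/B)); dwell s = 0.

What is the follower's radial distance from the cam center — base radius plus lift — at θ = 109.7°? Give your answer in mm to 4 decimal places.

seg 1 [0°–55.5°] cycloidal, h=20: full span → s += 20 → s = 20.0000
seg 2 [55.5°–90.4°] simple-harmonic, h=-19: full span → s += -19 → s = 1.0000
seg 3 [90.4°–179.3°] cycloidal, h=7: θ=109.7° here. β=19.3, B=88.9. 7·(0.2171 − sin(2π·0.2171)/(2π)) = 0.4293 → s = 1.4293
radial distance = base radius + s = 11 + 1.4293 = 12.4293

12.4293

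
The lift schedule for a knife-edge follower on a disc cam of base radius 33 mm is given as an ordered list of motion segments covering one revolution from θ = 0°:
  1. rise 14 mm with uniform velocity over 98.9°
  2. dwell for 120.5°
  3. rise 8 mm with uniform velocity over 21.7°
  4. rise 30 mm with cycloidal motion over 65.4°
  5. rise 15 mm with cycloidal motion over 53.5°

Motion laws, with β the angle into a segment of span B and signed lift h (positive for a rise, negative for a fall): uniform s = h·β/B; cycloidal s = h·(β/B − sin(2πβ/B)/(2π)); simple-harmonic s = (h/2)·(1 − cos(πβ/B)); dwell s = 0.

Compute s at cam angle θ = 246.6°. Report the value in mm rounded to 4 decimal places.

seg 1 [0°–98.9°] uniform, h=14: full span → s += 14 → s = 14.0000
seg 2 [98.9°–219.4°] dwell: s stays 14.0000
seg 3 [219.4°–241.1°] uniform, h=8: full span → s += 8 → s = 22.0000
seg 4 [241.1°–306.5°] cycloidal, h=30: θ=246.6° here. β=5.5, B=65.4. 30·(0.0841 − sin(2π·0.0841)/(2π)) = 0.1158 → s = 22.1158

22.1158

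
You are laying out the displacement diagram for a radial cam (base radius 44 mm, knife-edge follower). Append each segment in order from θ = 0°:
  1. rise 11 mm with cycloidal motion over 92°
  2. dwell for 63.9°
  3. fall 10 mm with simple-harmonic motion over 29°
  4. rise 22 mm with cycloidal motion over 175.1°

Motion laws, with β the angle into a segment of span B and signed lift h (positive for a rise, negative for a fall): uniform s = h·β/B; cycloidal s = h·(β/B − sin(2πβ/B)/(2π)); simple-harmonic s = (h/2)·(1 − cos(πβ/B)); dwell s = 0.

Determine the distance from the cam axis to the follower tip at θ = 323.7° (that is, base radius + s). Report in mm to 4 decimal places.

seg 1 [0°–92°] cycloidal, h=11: full span → s += 11 → s = 11.0000
seg 2 [92°–155.9°] dwell: s stays 11.0000
seg 3 [155.9°–184.9°] simple-harmonic, h=-10: full span → s += -10 → s = 1.0000
seg 4 [184.9°–360°] cycloidal, h=22: θ=323.7° here. β=138.8, B=175.1. 22·(0.7927 − sin(2π·0.7927)/(2π)) = 20.8154 → s = 21.8154
radial distance = base radius + s = 44 + 21.8154 = 65.8154

65.8154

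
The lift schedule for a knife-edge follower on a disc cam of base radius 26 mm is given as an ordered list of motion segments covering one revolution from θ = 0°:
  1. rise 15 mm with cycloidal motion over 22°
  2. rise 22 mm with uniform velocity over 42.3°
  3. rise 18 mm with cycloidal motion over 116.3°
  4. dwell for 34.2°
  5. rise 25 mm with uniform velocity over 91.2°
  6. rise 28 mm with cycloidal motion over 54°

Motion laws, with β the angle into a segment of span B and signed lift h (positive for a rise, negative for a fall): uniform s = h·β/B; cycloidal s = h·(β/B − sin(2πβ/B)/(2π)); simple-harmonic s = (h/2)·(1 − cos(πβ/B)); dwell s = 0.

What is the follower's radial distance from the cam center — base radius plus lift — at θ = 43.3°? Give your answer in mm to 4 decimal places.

seg 1 [0°–22°] cycloidal, h=15: full span → s += 15 → s = 15.0000
seg 2 [22°–64.3°] uniform, h=22: θ=43.3° here. β=21.3, B=42.3. 22·21.3/42.3 = 11.0780 → s = 26.0780
radial distance = base radius + s = 26 + 26.0780 = 52.0780

52.0780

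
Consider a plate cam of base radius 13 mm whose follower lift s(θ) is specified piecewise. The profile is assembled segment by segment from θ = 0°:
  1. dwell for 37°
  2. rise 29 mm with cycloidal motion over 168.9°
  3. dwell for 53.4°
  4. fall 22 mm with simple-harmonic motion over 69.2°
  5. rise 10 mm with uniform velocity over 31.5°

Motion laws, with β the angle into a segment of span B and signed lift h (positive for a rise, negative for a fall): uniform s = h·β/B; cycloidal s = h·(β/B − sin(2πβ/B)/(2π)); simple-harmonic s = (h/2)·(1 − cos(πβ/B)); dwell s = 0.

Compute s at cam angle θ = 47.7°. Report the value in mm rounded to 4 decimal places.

seg 1 [0°–37°] dwell: s stays 0.0000
seg 2 [37°–205.9°] cycloidal, h=29: θ=47.7° here. β=10.7, B=168.9. 29·(0.0634 − sin(2π·0.0634)/(2π)) = 0.0481 → s = 0.0481

0.0481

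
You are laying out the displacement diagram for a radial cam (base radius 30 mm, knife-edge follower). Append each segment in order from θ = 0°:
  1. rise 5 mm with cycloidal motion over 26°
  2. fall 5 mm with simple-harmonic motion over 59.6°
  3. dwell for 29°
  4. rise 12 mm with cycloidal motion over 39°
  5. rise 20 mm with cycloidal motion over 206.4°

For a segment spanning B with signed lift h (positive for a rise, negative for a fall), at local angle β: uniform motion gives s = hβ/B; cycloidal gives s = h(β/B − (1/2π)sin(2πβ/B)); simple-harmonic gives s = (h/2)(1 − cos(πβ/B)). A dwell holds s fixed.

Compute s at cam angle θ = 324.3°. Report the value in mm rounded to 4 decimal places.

seg 1 [0°–26°] cycloidal, h=5: full span → s += 5 → s = 5.0000
seg 2 [26°–85.6°] simple-harmonic, h=-5: full span → s += -5 → s = 0.0000
seg 3 [85.6°–114.6°] dwell: s stays 0.0000
seg 4 [114.6°–153.6°] cycloidal, h=12: full span → s += 12 → s = 12.0000
seg 5 [153.6°–360°] cycloidal, h=20: θ=324.3° here. β=170.7, B=206.4. 20·(0.8270 − sin(2π·0.8270)/(2π)) = 19.3582 → s = 31.3582

31.3582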